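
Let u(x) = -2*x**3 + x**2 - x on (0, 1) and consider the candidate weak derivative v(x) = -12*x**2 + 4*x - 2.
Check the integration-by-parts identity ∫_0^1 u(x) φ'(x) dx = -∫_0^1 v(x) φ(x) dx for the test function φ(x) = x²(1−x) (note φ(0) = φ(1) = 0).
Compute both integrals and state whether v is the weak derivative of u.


LHS = 11/60, RHS = 11/30. No, v is not the weak derivative of u.

u(x) = -2*x**3 + x**2 - x, classical derivative u'(x) = -6*x**2 + 2*x - 1.
φ(x) = x²(1−x), so φ'(x) = x*(2 - 3*x).
Note φ(0) = φ(1) = 0, so the boundary term u·φ vanishes.
LHS = ∫_0^1 u(x) φ'(x) dx = ∫_0^1 (6*x^5 - 7*x^4 + 5*x^3 - 2*x^2) dx. Term by term:
  ∫_0^1 6*x^5 dx = 1;  ∫_0^1 -7*x^4 dx = -7/5;  ∫_0^1 5*x^3 dx = 5/4;
  ∫_0^1 -2*x^2 dx = -2/3.
Sum: 1 − 7/5 + 5/4 − 2/3 = 11/60.
So LHS = 11/60.
∫_0^1 v(x) φ(x) dx = ∫_0^1 (12*x^5 - 16*x^4 + 6*x^3 - 2*x^2) dx. Term by term:
  ∫_0^1 12*x^5 dx = 2;  ∫_0^1 -16*x^4 dx = -16/5;  ∫_0^1 6*x^3 dx = 3/2;
  ∫_0^1 -2*x^2 dx = -2/3.
Sum: 2 − 16/5 + 3/2 − 2/3 = -11/30.
So RHS = -∫_0^1 v(x) φ(x) dx = 11/30.
LHS − RHS = -11/60 ≠ 0, so the identity fails.
(For a valid weak derivative the identity must hold for EVERY test function, in particular this one. The failure shows v is NOT the weak derivative of u.)
Correct weak derivative would be u'(x) = -6*x**2 + 2*x - 1.


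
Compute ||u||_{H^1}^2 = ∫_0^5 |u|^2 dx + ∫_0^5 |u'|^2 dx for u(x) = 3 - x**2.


||u||_{H^1}^2 = 1760/3

The H^1 norm (squared) on an interval (0, L) is
  ||u||_{H^1}^2 = ∫_0^L u(x)^2 dx + ∫_0^L u'(x)^2 dx.
Compute u'(x) = -2*x.
Then u(x)^2 = x**4 - 6*x**2 + 9 and u'(x)^2 = 4*x**2.
Integrate each monomial from 0 to 5 using ∫_0^5 c·x^n dx = c·5^(n+1)/(n+1):
  ∫_0^5 u(x)^2 dx = ∫_0^5 (x^4 - 6*x^2 + 9) dx. Term by term:
    ∫_0^5 x^4 dx = 625;  ∫_0^5 -6*x^2 dx = -250;  ∫_0^5 9 dx = 45.
  Sum: 625 − 250 + 45 = 420.
  ∫_0^5 u'(x)^2 dx = ∫_0^5 (4*x^2) dx. Term by term:
    ∫_0^5 4*x^2 dx = 500/3.
Adding: ||u||_{H^1}^2 = 420 + 500/3 = 1760/3.


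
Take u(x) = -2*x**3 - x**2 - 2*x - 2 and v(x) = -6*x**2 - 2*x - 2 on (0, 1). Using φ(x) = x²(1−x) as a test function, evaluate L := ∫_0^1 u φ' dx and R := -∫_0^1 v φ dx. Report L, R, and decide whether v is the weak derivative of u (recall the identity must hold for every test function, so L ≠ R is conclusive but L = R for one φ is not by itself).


LHS = 7/15, RHS = 7/15. Yes, v = u' weakly.

u(x) = -2*x**3 - x**2 - 2*x - 2, classical derivative u'(x) = -6*x**2 - 2*x - 2.
φ(x) = x²(1−x), so φ'(x) = x*(2 - 3*x).
Note φ(0) = φ(1) = 0, so the boundary term u·φ vanishes.
LHS = ∫_0^1 u(x) φ'(x) dx = ∫_0^1 (6*x^5 - x^4 + 4*x^3 + 2*x^2 - 4*x) dx. Term by term:
  ∫_0^1 6*x^5 dx = 1;  ∫_0^1 -x^4 dx = -1/5;  ∫_0^1 4*x^3 dx = 1;
  ∫_0^1 2*x^2 dx = 2/3;  ∫_0^1 -4*x dx = -2.
Sum: 1 − 1/5 + 1 + 2/3 − 2 = 7/15.
So LHS = 7/15.
∫_0^1 v(x) φ(x) dx = ∫_0^1 (6*x^5 - 4*x^4 - 2*x^2) dx. Term by term:
  ∫_0^1 6*x^5 dx = 1;  ∫_0^1 -4*x^4 dx = -4/5;  ∫_0^1 -2*x^2 dx = -2/3.
Sum: 1 − 4/5 − 2/3 = -7/15.
So RHS = -∫_0^1 v(x) φ(x) dx = 7/15.
LHS = RHS, so the identity holds for this test φ.
Moreover u is smooth here and v(x) = u'(x) = -6*x**2 - 2*x - 2 pointwise, so the identity holds for every test function. Hence v is the weak derivative of u.


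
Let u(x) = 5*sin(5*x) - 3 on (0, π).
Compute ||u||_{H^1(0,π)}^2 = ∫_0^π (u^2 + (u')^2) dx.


||u||_{H^1(0,π)}^2 = -12 + 334*π

u'(x) = 25*cos(5*x).
Expand u² and (u')² and integrate term by term on (0, π), using: for integers n ≥ 1, ∫_0^π sin²(nx) dx = ∫_0^π cos²(nx) dx = π/2; for n ≠ n', ∫_0^π sin(nx)sin(n'x) dx = ∫_0^π cos(nx)cos(n'x) dx = 0; and by product-to-sum, ∫_0^π sin(nx)cos(n'x) dx = ½∫_0^π [sin((n+n')x) + sin((n−n')x)] dx, which is 0 when n+n' is even and 2n/(n²−n'²) when n+n' is odd (it need not vanish on (0, π)). For the constant mode: ∫_0^π 1 dx = π, ∫_0^π cos(nx) dx = 0, ∫_0^π sin(nx) dx = (1−(−1)^n)/n.
  u² squared terms: (-3)²·∫1 dx = 9·π = 9*π;  (5)²·∫sin(5x)² dx = 25·π/2 = 25*π/2.
  u² cross terms: 2·(-3)·(5)·∫1·sin(5x) dx = -30·(2/5) = -12.
  So ∫_0^π u² dx = 9*π + 25*π/2 − 12 = -12 + 43*π/2.
  (u')² squared terms: (25)²·∫cos(5x)² dx = 625·π/2 = 625*π/2.
  So ∫_0^π (u')² dx = 625*π/2.
||u||_{H^1}^2 = (-12 + 43*π/2) + (625*π/2) = -12 + 334*π.


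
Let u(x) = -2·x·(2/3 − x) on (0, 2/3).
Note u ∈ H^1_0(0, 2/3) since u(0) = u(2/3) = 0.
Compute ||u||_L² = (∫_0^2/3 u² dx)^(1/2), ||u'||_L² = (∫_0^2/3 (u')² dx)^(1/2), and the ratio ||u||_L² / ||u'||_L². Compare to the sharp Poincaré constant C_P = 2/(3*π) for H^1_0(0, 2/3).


||u||_L² / ||u'||_L² = sqrt(10)/15 < C_P = 2/(3*π).

u(x) = -2·x·(2/3 − x), so u'(x) = 4*x - 4/3.
u(x) = -2·x·(2/3 − x) vanishes at x = 0 and x = 2/3, so u ∈ H^1_0(0, 2/3). Differentiate via the product rule and integrate the resulting polynomials term by term.
  ∫_0^2/3 u² dx = ∫_0^2/3 (4*x^4 - 16*x^3/3 + 16*x^2/9) dx. Term by term:
    ∫_0^2/3 4*x^4 dx = 128/1215;  ∫_0^2/3 -16*x^3/3 dx = -64/243;  ∫_0^2/3 16*x^2/9 dx = 128/729.
  Sum: 128/1215 − 64/243 + 128/729 = 64/3645.
  ∫_0^2/3 (u')² dx = ∫_0^2/3 (16*x^2 - 32*x/3 + 16/9) dx. Term by term:
    ∫_0^2/3 16*x^2 dx = 128/81;  ∫_0^2/3 -32*x/3 dx = -64/27;  ∫_0^2/3 16/9 dx = 32/27.
  Sum: 128/81 − 64/27 + 32/27 = 32/81.
∫_0^2/3 u² dx = 64/3645, so ||u||_L² = 8*sqrt(5)/135.
∫_0^2/3 (u')² dx = 32/81, so ||u'||_L² = 4*sqrt(2)/9.
Ratio ||u||_L² / ||u'||_L² = sqrt(10)/15.
Sharp Poincaré constant on H^1_0(0, 2/3) is C_P = L/π = 2/(3*π), achieved by sin(3*π/2·x).
A polynomial bump cannot attain the sharp Poincaré constant (only the first sine eigenfunction does), so the ratio is strictly less than C_P, consistent with ||u||_L² ≤ C_P ||u'||_L².


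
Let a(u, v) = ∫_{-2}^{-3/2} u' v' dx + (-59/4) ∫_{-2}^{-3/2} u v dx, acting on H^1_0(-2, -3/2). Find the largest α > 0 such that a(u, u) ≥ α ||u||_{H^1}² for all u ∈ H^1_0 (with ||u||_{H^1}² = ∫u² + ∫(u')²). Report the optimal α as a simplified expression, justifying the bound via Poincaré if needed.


α = (-59 + 16*π^2)/(4*(1 + 4*π^2))

Coercivity of a(·,·) on H^1_0(-2, -3/2) means a(u, u) ≥ α ||u||_{H^1}² for every u ∈ H^1_0.
The interval has length L = 1/2, and Poincaré/coercivity depend only on L. Here a(u, u) = ∫(u')² + (-59/4)·∫u².
Here c = -59/4 < 0 with |c| < (π/L)² = 4*π^2, so coercivity still holds. The condition a(u,u) ≥ α||u||_{H^1}² reads (1−α)∫(u')² ≥ (α−c)∫u². Any admissible α is ≤ 1 (rapidly oscillating u have ∫u²/∫(u')² → 0), and α = 1 would force 0 ≥ (1−c)∫u², impossible since c < 1; so 1−α > 0. By the sharp Poincaré inequality on H^1_0 of an interval of length L, ∫(u')² ≥ (π/L)²∫u² with equality for the first sine mode sin(π(x−x₀)/L) (x₀ the left endpoint), so the inequality holds for all u iff (1−α)(π/L)² ≥ α − c, i.e. α ≤ ((π/L)² + c)/((π/L)² + 1) = (1 + c(L/π)²)/(1 + (L/π)²). (Direct route, valid since c ≤ 0: Poincaré gives c∫u² ≥ c(L/π)²∫(u')², so a(u,u) ≥ (1 + c(L/π)²)∫(u')², while ||u||_{H^1}² ≤ (1 + (L/π)²)∫(u')²; dividing yields the same α.) With (π/L)² = 4*π^2 and c = -59/4, the largest admissible constant is α = ((π/L)² + c)/((π/L)² + 1).
Simplifying, α = (-59 + 16*π^2)/(4*(1 + 4*π^2)).


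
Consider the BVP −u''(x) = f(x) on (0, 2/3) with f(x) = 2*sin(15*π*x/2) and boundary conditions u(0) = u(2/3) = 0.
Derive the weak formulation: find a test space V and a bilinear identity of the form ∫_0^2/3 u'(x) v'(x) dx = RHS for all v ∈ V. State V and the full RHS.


V = H^1_0(0, 2/3) (so v(0) = v(2/3) = 0); weak form: ∫_0^2/3 u'v' dx = ∫_0^2/3 (2*sin(15*π*x/2)) v dx for all v ∈ V.

Multiply both sides by a test function v and integrate from 0 to 2/3:
  ∫_0^2/3 −u''(x) v(x) dx = ∫_0^2/3 f(x) v(x) dx.
Integrate the LHS by parts once:
  ∫_0^2/3 −u'' v dx = −[u'(x) v(x)]_0^2/3 + ∫_0^2/3 u'(x) v'(x) dx.
Thus ∫_0^2/3 u'(x) v'(x) dx = ∫_0^2/3 f(x) v(x) dx + [u'(x) v(x)]_0^2/3.
Choose V so that boundary terms are either known or forced to vanish.
u is Dirichlet: u(0) = u(2/3) = 0. Let V = H^1_0(0, 2/3); then v(0) = v(2/3) = 0, and [u' v]_0^2/3 = 0.
Weak formulation: find u (satisfying any essential BC) such that ∫_0^2/3 u'(x) v'(x) dx = ∫_0^2/3 f v dx for all v ∈ V.
Substituting f(x) = 2*sin(15*π*x/2), the right-hand side is ∫_0^2/3 (2*sin(15*π*x/2)) v dx.


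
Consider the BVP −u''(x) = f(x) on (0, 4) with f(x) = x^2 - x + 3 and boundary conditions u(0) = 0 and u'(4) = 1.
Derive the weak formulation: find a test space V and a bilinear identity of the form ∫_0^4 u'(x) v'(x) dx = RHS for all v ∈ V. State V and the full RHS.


V = {v ∈ H^1(0, 4) : v(0) = 0} (test functions vanish at x = 0 where u is specified); weak form: ∫_0^4 u'v' dx = ∫_0^4 (x^2 - x + 3) v dx + v(4) for all v ∈ V.

Multiply both sides by a test function v and integrate from 0 to 4:
  ∫_0^4 −u''(x) v(x) dx = ∫_0^4 f(x) v(x) dx.
Integrate the LHS by parts once:
  ∫_0^4 −u'' v dx = −[u'(x) v(x)]_0^4 + ∫_0^4 u'(x) v'(x) dx.
Thus ∫_0^4 u'(x) v'(x) dx = ∫_0^4 f(x) v(x) dx + [u'(x) v(x)]_0^4.
Choose V so that boundary terms are either known or forced to vanish.
Mixed BC: u(0) = 0 (Dirichlet) and u'(4) = 1 (Neumann). Define V = {v ∈ H^1(0, 4) : v(0) = 0}. Then [u' v]_0^4 = u'(4)·v(4) − u'(0)·0 = v(4).
Weak formulation: find u (satisfying any essential BC) such that ∫_0^4 u'(x) v'(x) dx = ∫_0^4 f v dx + v(4) for all v ∈ V (Dirichlet at 0 absorbed into V; Neumann datum at x = 4 contributes the boundary term).
Substituting f(x) = x^2 - x + 3, the right-hand side is ∫_0^4 (x^2 - x + 3) v dx + v(4).


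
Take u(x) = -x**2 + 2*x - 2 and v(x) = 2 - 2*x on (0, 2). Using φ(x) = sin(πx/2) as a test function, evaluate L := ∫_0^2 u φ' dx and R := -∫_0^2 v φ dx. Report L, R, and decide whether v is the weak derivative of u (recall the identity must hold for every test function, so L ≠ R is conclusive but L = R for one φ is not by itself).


LHS = 0, RHS = 0. Yes, v = u' weakly.

u(x) = -x**2 + 2*x - 2, classical derivative u'(x) = 2 - 2*x.
φ(x) = sin(πx/2), so φ'(x) = π*cos(π*x/2)/2.
Note φ(0) = φ(2) = 0, so the boundary term u·φ vanishes.
LHS = ∫_0^2 u(x) φ'(x) dx = ∫_0^2 (-π*x^2*cos(π*x/2)/2 + π*x*cos(π*x/2) - π*cos(π*x/2)) dx. Term by term:
  ∫_0^2 -π*cos(π*x/2) dx = 0;  ∫_0^2 π*x*cos(π*x/2) dx = -8/π;  ∫_0^2 -π*x^2*cos(π*x/2)/2 dx = 8/π.
Sum: 0 − 8/π + 8/π = 0.
So LHS = 0.
∫_0^2 v(x) φ(x) dx = ∫_0^2 (-2*x*sin(π*x/2) + 2*sin(π*x/2)) dx. Term by term:
  ∫_0^2 2*sin(π*x/2) dx = 8/π;  ∫_0^2 -2*x*sin(π*x/2) dx = -8/π.
Sum: 8/π − 8/π = 0.
So RHS = -∫_0^2 v(x) φ(x) dx = 0.
LHS = RHS, so the identity holds for this test φ.
Moreover u is smooth here and v(x) = u'(x) = 2 - 2*x pointwise, so the identity holds for every test function. Hence v is the weak derivative of u.


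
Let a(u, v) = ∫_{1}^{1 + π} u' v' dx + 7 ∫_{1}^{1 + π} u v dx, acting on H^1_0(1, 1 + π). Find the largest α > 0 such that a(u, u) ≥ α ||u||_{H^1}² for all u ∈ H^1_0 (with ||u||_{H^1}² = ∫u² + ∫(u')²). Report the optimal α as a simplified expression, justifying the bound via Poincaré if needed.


α = 1

Coercivity of a(·,·) on H^1_0(1, 1 + π) means a(u, u) ≥ α ||u||_{H^1}² for every u ∈ H^1_0.
The interval has length L = π, and Poincaré/coercivity depend only on L. Here a(u, u) = ∫(u')² + (7)·∫u².
Here c = 7 ≥ 1, so a(u,u) = ∫(u')² + c∫u² ≥ ∫(u')² + ∫u² = ||u||_{H^1}², i.e. α = 1 works. No larger α is possible: a(u,u) ≥ α||u||_{H^1}² means (1−α)∫(u')² ≥ (α−c)∫u², and for the modes u_n = sin(nπ(x−x₀)/L) (x₀ the left endpoint) one has ∫u_n²/∫(u_n')² = (L/(nπ))² → 0, so a(u_n,u_n)/||u_n||_{H^1}² → 1. Hence the optimal constant is α = 1.
Therefore α = 1.


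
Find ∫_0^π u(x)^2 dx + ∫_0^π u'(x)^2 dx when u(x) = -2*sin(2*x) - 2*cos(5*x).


||u||_{H^1(0,π)}^2 = -832/21 + 62*π

u'(x) = 10*sin(5*x) - 4*cos(2*x).
Expand u² and (u')² and integrate term by term on (0, π), using: for integers n ≥ 1, ∫_0^π sin²(nx) dx = ∫_0^π cos²(nx) dx = π/2; for n ≠ n', ∫_0^π sin(nx)sin(n'x) dx = ∫_0^π cos(nx)cos(n'x) dx = 0; and by product-to-sum, ∫_0^π sin(nx)cos(n'x) dx = ½∫_0^π [sin((n+n')x) + sin((n−n')x)] dx, which is 0 when n+n' is even and 2n/(n²−n'²) when n+n' is odd (it need not vanish on (0, π)).
  u² squared terms: (-2)²·∫cos(5x)² dx = 4·π/2 = 2*π;  (-2)²·∫sin(2x)² dx = 4·π/2 = 2*π.
  u² cross terms: 2·(-2)·(-2)·∫cos(5x)·sin(2x) dx = 8·(-4/21) = -32/21.
  So ∫_0^π u² dx = 2*π + 2*π − 32/21 = -32/21 + 4*π.
  (u')² squared terms: (-4)²·∫cos(2x)² dx = 16·π/2 = 8*π;  (10)²·∫sin(5x)² dx = 100·π/2 = 50*π.
  (u')² cross terms: 2·(-4)·(10)·∫cos(2x)·sin(5x) dx = -80·(10/21) = -800/21.
  So ∫_0^π (u')² dx = 8*π + 50*π − 800/21 = -800/21 + 58*π.
||u||_{H^1}^2 = (-32/21 + 4*π) + (-800/21 + 58*π) = -832/21 + 62*π.


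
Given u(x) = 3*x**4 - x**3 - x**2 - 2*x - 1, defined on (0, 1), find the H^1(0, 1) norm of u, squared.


||u||_{H^1}^2 = 779/84

The H^1 norm (squared) on an interval (0, L) is
  ||u||_{H^1}^2 = ∫_0^L u(x)^2 dx + ∫_0^L u'(x)^2 dx.
Compute u'(x) = 12*x**3 - 3*x**2 - 2*x - 2.
Then u(x)^2 = 9*x**8 - 6*x**7 - 5*x**6 - 10*x**5 - x**4 + 6*x**3 + 6*x**2 + 4*x + 1 and u'(x)^2 = 144*x**6 - 72*x**5 - 39*x**4 - 36*x**3 + 16*x**2 + 8*x + 4.
Integrate each monomial from 0 to 1 using ∫_0^1 c·x^n dx = c·1^(n+1)/(n+1):
  ∫_0^1 u(x)^2 dx = ∫_0^1 (9*x^8 - 6*x^7 - 5*x^6 - 10*x^5 - x^4 + 6*x^3 + 6*x^2 + 4*x + 1) dx. Term by term:
    ∫_0^1 9*x^8 dx = 1;  ∫_0^1 -6*x^7 dx = -3/4;  ∫_0^1 -5*x^6 dx = -5/7;
    ∫_0^1 -10*x^5 dx = -5/3;  ∫_0^1 -x^4 dx = -1/5;  ∫_0^1 6*x^3 dx = 3/2;
    ∫_0^1 6*x^2 dx = 2;  ∫_0^1 4*x dx = 2;  ∫_0^1 1 dx = 1.
  Sum: 1 − 3/4 − 5/7 − 5/3 − 1/5 + 3/2 + 2 + 2 + 1 = 1751/420.
  ∫_0^1 u'(x)^2 dx = ∫_0^1 (144*x^6 - 72*x^5 - 39*x^4 - 36*x^3 + 16*x^2 + 8*x + 4) dx. Term by term:
    ∫_0^1 144*x^6 dx = 144/7;  ∫_0^1 -72*x^5 dx = -12;  ∫_0^1 -39*x^4 dx = -39/5;
    ∫_0^1 -36*x^3 dx = -9;  ∫_0^1 16*x^2 dx = 16/3;  ∫_0^1 8*x dx = 4;
    ∫_0^1 4 dx = 4.
  Sum: 144/7 − 12 − 39/5 − 9 + 16/3 + 4 + 4 = 536/105.
Adding: ||u||_{H^1}^2 = 1751/420 + 536/105 = 779/84.


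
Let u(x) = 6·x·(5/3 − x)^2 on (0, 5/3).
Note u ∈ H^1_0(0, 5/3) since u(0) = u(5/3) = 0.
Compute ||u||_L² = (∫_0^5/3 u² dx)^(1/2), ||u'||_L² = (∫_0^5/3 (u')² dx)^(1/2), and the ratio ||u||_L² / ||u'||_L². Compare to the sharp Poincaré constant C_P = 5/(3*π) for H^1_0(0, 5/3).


||u||_L² / ||u'||_L² = 5*sqrt(14)/42 < C_P = 5/(3*π).

u(x) = 6·x·(5/3 − x)^2, so u'(x) = 2*(x - 5/3)*(9*x - 5).
u(x) = 6·x·(5/3 − x)^2 vanishes at x = 0 and x = 5/3, so u ∈ H^1_0(0, 5/3). Differentiate via the product rule and integrate the resulting polynomials term by term.
  ∫_0^5/3 u² dx = ∫_0^5/3 (36*x^6 - 240*x^5 + 600*x^4 - 2000*x^3/3 + 2500*x^2/9) dx. Term by term:
    ∫_0^5/3 36*x^6 dx = 312500/1701;  ∫_0^5/3 -240*x^5 dx = -625000/729;  ∫_0^5/3 600*x^4 dx = 125000/81;
    ∫_0^5/3 -2000*x^3/3 dx = -312500/243;  ∫_0^5/3 2500*x^2/9 dx = 312500/729.
  Sum: 312500/1701 − 625000/729 + 125000/81 − 312500/243 + 312500/729 = 62500/5103.
  ∫_0^5/3 (u')² dx = ∫_0^5/3 (324*x^4 - 1440*x^3 + 2200*x^2 - 4000*x/3 + 2500/9) dx. Term by term:
    ∫_0^5/3 324*x^4 dx = 2500/3;  ∫_0^5/3 -1440*x^3 dx = -25000/9;  ∫_0^5/3 2200*x^2 dx = 275000/81;
    ∫_0^5/3 -4000*x/3 dx = -50000/27;  ∫_0^5/3 2500/9 dx = 12500/27.
  Sum: 2500/3 − 25000/9 + 275000/81 − 50000/27 + 12500/27 = 5000/81.
∫_0^5/3 u² dx = 62500/5103, so ||u||_L² = 250*sqrt(7)/189.
∫_0^5/3 (u')² dx = 5000/81, so ||u'||_L² = 50*sqrt(2)/9.
Ratio ||u||_L² / ||u'||_L² = 5*sqrt(14)/42.
Sharp Poincaré constant on H^1_0(0, 5/3) is C_P = L/π = 5/(3*π), achieved by sin(3*π/5·x).
A polynomial bump cannot attain the sharp Poincaré constant (only the first sine eigenfunction does), so the ratio is strictly less than C_P, consistent with ||u||_L² ≤ C_P ||u'||_L².


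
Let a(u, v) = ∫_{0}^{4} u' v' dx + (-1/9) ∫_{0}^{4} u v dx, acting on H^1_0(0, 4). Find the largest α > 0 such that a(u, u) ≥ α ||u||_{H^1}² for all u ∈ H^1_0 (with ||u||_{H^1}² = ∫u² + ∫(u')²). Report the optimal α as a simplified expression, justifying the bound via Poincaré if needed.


α = (-16/9 + π^2)/(π^2 + 16)

Coercivity of a(·,·) on H^1_0(0, 4) means a(u, u) ≥ α ||u||_{H^1}² for every u ∈ H^1_0.
The interval has length L = 4, and Poincaré/coercivity depend only on L. Here a(u, u) = ∫(u')² + (-1/9)·∫u².
Here c = -1/9 < 0 with |c| < (π/L)² = π^2/16, so coercivity still holds. The condition a(u,u) ≥ α||u||_{H^1}² reads (1−α)∫(u')² ≥ (α−c)∫u². Any admissible α is ≤ 1 (rapidly oscillating u have ∫u²/∫(u')² → 0), and α = 1 would force 0 ≥ (1−c)∫u², impossible since c < 1; so 1−α > 0. By the sharp Poincaré inequality on H^1_0 of an interval of length L, ∫(u')² ≥ (π/L)²∫u² with equality for the first sine mode sin(π(x−x₀)/L) (x₀ the left endpoint), so the inequality holds for all u iff (1−α)(π/L)² ≥ α − c, i.e. α ≤ ((π/L)² + c)/((π/L)² + 1) = (1 + c(L/π)²)/(1 + (L/π)²). (Direct route, valid since c ≤ 0: Poincaré gives c∫u² ≥ c(L/π)²∫(u')², so a(u,u) ≥ (1 + c(L/π)²)∫(u')², while ||u||_{H^1}² ≤ (1 + (L/π)²)∫(u')²; dividing yields the same α.) With (π/L)² = π^2/16 and c = -1/9, the largest admissible constant is α = ((π/L)² + c)/((π/L)² + 1).
Simplifying, α = (-16/9 + π^2)/(π^2 + 16).


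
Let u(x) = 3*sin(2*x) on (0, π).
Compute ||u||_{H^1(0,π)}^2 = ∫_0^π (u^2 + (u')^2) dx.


||u||_{H^1(0,π)}^2 = 45*π/2

u'(x) = 6*cos(2*x).
Expand u² and (u')² and integrate term by term on (0, π), using: for integers n ≥ 1, ∫_0^π sin²(nx) dx = ∫_0^π cos²(nx) dx = π/2; for n ≠ n', ∫_0^π sin(nx)sin(n'x) dx = ∫_0^π cos(nx)cos(n'x) dx = 0; and by product-to-sum, ∫_0^π sin(nx)cos(n'x) dx = ½∫_0^π [sin((n+n')x) + sin((n−n')x)] dx, which is 0 when n+n' is even and 2n/(n²−n'²) when n+n' is odd (it need not vanish on (0, π)).
  u² squared terms: (3)²·∫sin(2x)² dx = 9·π/2 = 9*π/2.
  So ∫_0^π u² dx = 9*π/2.
  (u')² squared terms: (6)²·∫cos(2x)² dx = 36·π/2 = 18*π.
  So ∫_0^π (u')² dx = 18*π.
||u||_{H^1}^2 = (9*π/2) + (18*π) = 45*π/2.


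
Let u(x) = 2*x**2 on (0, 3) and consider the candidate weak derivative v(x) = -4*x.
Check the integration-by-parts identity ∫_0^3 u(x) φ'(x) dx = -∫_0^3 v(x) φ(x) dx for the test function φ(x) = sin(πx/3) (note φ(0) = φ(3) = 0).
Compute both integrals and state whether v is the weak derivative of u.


LHS = -36/π, RHS = 36/π. No, v is not the weak derivative of u.

u(x) = 2*x**2, classical derivative u'(x) = 4*x.
φ(x) = sin(πx/3), so φ'(x) = π*cos(π*x/3)/3.
Note φ(0) = φ(3) = 0, so the boundary term u·φ vanishes.
LHS = ∫_0^3 u(x) φ'(x) dx = ∫_0^3 (2*π*x^2*cos(π*x/3)/3) dx. Term by term:
  ∫_0^3 2*π*x^2*cos(π*x/3)/3 dx = -36/π.
So LHS = -36/π.
∫_0^3 v(x) φ(x) dx = ∫_0^3 (-4*x*sin(π*x/3)) dx. Term by term:
  ∫_0^3 -4*x*sin(π*x/3) dx = -36/π.
So RHS = -∫_0^3 v(x) φ(x) dx = 36/π.
LHS − RHS = -72/π ≠ 0, so the identity fails.
(For a valid weak derivative the identity must hold for EVERY test function, in particular this one. The failure shows v is NOT the weak derivative of u.)
Correct weak derivative would be u'(x) = 4*x.


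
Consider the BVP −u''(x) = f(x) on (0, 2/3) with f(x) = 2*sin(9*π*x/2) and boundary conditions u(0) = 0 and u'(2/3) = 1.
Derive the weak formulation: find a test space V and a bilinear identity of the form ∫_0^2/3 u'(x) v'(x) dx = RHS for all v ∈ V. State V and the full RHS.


V = {v ∈ H^1(0, 2/3) : v(0) = 0} (test functions vanish at x = 0 where u is specified); weak form: ∫_0^2/3 u'v' dx = ∫_0^2/3 (2*sin(9*π*x/2)) v dx + v(2/3) for all v ∈ V.

Multiply both sides by a test function v and integrate from 0 to 2/3:
  ∫_0^2/3 −u''(x) v(x) dx = ∫_0^2/3 f(x) v(x) dx.
Integrate the LHS by parts once:
  ∫_0^2/3 −u'' v dx = −[u'(x) v(x)]_0^2/3 + ∫_0^2/3 u'(x) v'(x) dx.
Thus ∫_0^2/3 u'(x) v'(x) dx = ∫_0^2/3 f(x) v(x) dx + [u'(x) v(x)]_0^2/3.
Choose V so that boundary terms are either known or forced to vanish.
Mixed BC: u(0) = 0 (Dirichlet) and u'(2/3) = 1 (Neumann). Define V = {v ∈ H^1(0, 2/3) : v(0) = 0}. Then [u' v]_0^2/3 = u'(2/3)·v(2/3) − u'(0)·0 = v(2/3).
Weak formulation: find u (satisfying any essential BC) such that ∫_0^2/3 u'(x) v'(x) dx = ∫_0^2/3 f v dx + v(2/3) for all v ∈ V (Dirichlet at 0 absorbed into V; Neumann datum at x = 2/3 contributes the boundary term).
Substituting f(x) = 2*sin(9*π*x/2), the right-hand side is ∫_0^2/3 (2*sin(9*π*x/2)) v dx + v(2/3).


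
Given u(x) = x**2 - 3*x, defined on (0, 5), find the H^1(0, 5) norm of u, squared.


||u||_{H^1}^2 = 745/6

The H^1 norm (squared) on an interval (0, L) is
  ||u||_{H^1}^2 = ∫_0^L u(x)^2 dx + ∫_0^L u'(x)^2 dx.
Compute u'(x) = 2*x - 3.
Then u(x)^2 = x**4 - 6*x**3 + 9*x**2 and u'(x)^2 = 4*x**2 - 12*x + 9.
Integrate each monomial from 0 to 5 using ∫_0^5 c·x^n dx = c·5^(n+1)/(n+1):
  ∫_0^5 u(x)^2 dx = ∫_0^5 (x^4 - 6*x^3 + 9*x^2) dx. Term by term:
    ∫_0^5 x^4 dx = 625;  ∫_0^5 -6*x^3 dx = -1875/2;  ∫_0^5 9*x^2 dx = 375.
  Sum: 625 − 1875/2 + 375 = 125/2.
  ∫_0^5 u'(x)^2 dx = ∫_0^5 (4*x^2 - 12*x + 9) dx. Term by term:
    ∫_0^5 4*x^2 dx = 500/3;  ∫_0^5 -12*x dx = -150;  ∫_0^5 9 dx = 45.
  Sum: 500/3 − 150 + 45 = 185/3.
Adding: ||u||_{H^1}^2 = 125/2 + 185/3 = 745/6.


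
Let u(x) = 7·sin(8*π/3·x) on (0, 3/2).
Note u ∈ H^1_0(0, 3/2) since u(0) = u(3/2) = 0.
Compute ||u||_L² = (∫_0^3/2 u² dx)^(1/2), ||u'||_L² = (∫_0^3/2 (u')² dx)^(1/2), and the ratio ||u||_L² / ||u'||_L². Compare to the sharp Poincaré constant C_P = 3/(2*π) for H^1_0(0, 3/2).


||u||_L² / ||u'||_L² = 3/(8*π) < C_P = 3/(2*π).

u(x) = 7·sin(8*π/3·x), so u'(x) = 56*π*cos(8*π*x/3)/3.
Writing u(x) = A·sin(kπx/L) with A = 7 and k = 4, use ∫_0^L sin²(kπx/L) dx = L/2 and ∫_0^L cos²(kπx/L) dx = L/2.
u² = 49·sin²(8*π/3·x) and (u')² = 3136*π^2/9·cos²(8*π/3·x), and each of sin², cos² integrates to L/2 = 3/4 over (0, 3/2).
∫_0^3/2 u² dx = 147/4, so ||u||_L² = 7*sqrt(3)/2.
∫_0^3/2 (u')² dx = 784*π^2/3, so ||u'||_L² = 28*sqrt(3)*π/3.
Ratio ||u||_L² / ||u'||_L² = 3/(8*π).
Sharp Poincaré constant on H^1_0(0, 3/2) is C_P = L/π = 3/(2*π), achieved by sin(2*π/3·x).
This is the k = 4 harmonic; the ratio L/(kπ) is strictly less than C_P = L/π, consistent with the sharp inequality ||u||_L² ≤ C_P ||u'||_L².


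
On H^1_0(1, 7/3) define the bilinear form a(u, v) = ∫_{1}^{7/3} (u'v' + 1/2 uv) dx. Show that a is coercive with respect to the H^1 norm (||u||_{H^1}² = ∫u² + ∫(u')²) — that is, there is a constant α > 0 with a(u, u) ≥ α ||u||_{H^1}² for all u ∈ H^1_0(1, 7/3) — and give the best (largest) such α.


α = (8 + 9*π^2)/(16 + 9*π^2)

Coercivity of a(·,·) on H^1_0(1, 7/3) means a(u, u) ≥ α ||u||_{H^1}² for every u ∈ H^1_0.
The interval has length L = 4/3, and Poincaré/coercivity depend only on L. Here a(u, u) = ∫(u')² + (1/2)·∫u².
Here 0 < c = 1/2 < 1. The condition a(u,u) ≥ α||u||_{H^1}² reads (1−α)∫(u')² ≥ (α−c)∫u². Any admissible α is ≤ 1 (rapidly oscillating u have ∫u²/∫(u')² → 0), and α = 1 would force 0 ≥ (1−c)∫u², impossible since c < 1; so 1−α > 0. By the sharp Poincaré inequality on H^1_0 of an interval of length L, ∫(u')² ≥ (π/L)²∫u² with equality for the first sine mode sin(π(x−x₀)/L) (x₀ the left endpoint), so the inequality holds for all u iff (1−α)(π/L)² ≥ α − c, i.e. α ≤ ((π/L)² + c)/((π/L)² + 1) = (1 + c(L/π)²)/(1 + (L/π)²). With (π/L)² = 9*π^2/16 and c = 1/2, the largest admissible constant is α = ((π/L)² + c)/((π/L)² + 1).
Simplifying, α = (8 + 9*π^2)/(16 + 9*π^2).


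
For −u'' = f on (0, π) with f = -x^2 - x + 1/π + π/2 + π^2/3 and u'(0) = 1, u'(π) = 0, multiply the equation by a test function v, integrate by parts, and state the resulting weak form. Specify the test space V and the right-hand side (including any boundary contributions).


V = H^1(0, π) (v unrestricted at boundary; u is determined up to an additive constant); weak form: ∫_0^π u'v' dx = ∫_0^π (-x^2 - x + 1/π + π/2 + π^2/3) v dx − v(0) for all v ∈ V.

Multiply both sides by a test function v and integrate from 0 to π:
  ∫_0^π −u''(x) v(x) dx = ∫_0^π f(x) v(x) dx.
Integrate the LHS by parts once:
  ∫_0^π −u'' v dx = −[u'(x) v(x)]_0^π + ∫_0^π u'(x) v'(x) dx.
Thus ∫_0^π u'(x) v'(x) dx = ∫_0^π f(x) v(x) dx + [u'(x) v(x)]_0^π.
Choose V so that boundary terms are either known or forced to vanish.
u has inhomogeneous Neumann u'(0) = 1, u'(π) = 0. [u' v]_0^π = (0)·v(π) − (1)·v(0) = − v(0). Take V = H^1(0, π); boundary term becomes part of RHS.
Weak formulation: find u (satisfying any essential BC) such that ∫_0^π u'(x) v'(x) dx = ∫_0^π f v dx − v(0) for all v ∈ V (Neumann data are natural BCs: they enter the RHS as boundary terms).
Substituting f(x) = -x^2 - x + 1/π + π/2 + π^2/3, the right-hand side is ∫_0^π (-x^2 - x + 1/π + π/2 + π^2/3) v dx − v(0).
Compatibility check (pure Neumann): taking v ≡ 1 ∈ V gives 0 = ∫_0^π f dx + (0) − (1), i.e. ∫_0^π f dx must equal u'(0) − u'(π) = 1. Indeed ∫_0^π (-x^2 - x + 1/π + π/2 + π^2/3) dx = 1, so the data are compatible. The solution is then unique only up to an additive constant (fix it e.g. by requiring ∫_0^π u dx = 0).


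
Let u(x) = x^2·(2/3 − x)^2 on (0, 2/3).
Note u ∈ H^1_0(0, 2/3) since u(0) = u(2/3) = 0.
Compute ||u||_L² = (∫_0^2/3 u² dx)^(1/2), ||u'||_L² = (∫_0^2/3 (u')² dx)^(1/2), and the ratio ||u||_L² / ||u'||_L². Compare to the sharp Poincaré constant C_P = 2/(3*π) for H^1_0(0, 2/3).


||u||_L² / ||u'||_L² = sqrt(3)/9 < C_P = 2/(3*π).

u(x) = x^2·(2/3 − x)^2, so u'(x) = 4*x*(3*x - 2)*(3*x - 1)/9.
u(x) = x^2·(2/3 − x)^2 vanishes at x = 0 and x = 2/3, so u ∈ H^1_0(0, 2/3). Differentiate via the product rule and integrate the resulting polynomials term by term.
  ∫_0^2/3 u² dx = ∫_0^2/3 (x^8 - 8*x^7/3 + 8*x^6/3 - 32*x^5/27 + 16*x^4/81) dx. Term by term:
    ∫_0^2/3 x^8 dx = 512/177147;  ∫_0^2/3 -8*x^7/3 dx = -256/19683;  ∫_0^2/3 8*x^6/3 dx = 1024/45927;
    ∫_0^2/3 -32*x^5/27 dx = -1024/59049;  ∫_0^2/3 16*x^4/81 dx = 512/98415.
  Sum: 512/177147 − 256/19683 + 1024/45927 − 1024/59049 + 512/98415 = 256/6200145.
  ∫_0^2/3 (u')² dx = ∫_0^2/3 (16*x^6 - 32*x^5 + 208*x^4/9 - 64*x^3/9 + 64*x^2/81) dx. Term by term:
    ∫_0^2/3 16*x^6 dx = 2048/15309;  ∫_0^2/3 -32*x^5 dx = -1024/2187;  ∫_0^2/3 208*x^4/9 dx = 6656/10935;
    ∫_0^2/3 -64*x^3/9 dx = -256/729;  ∫_0^2/3 64*x^2/81 dx = 512/6561.
  Sum: 2048/15309 − 1024/2187 + 6656/10935 − 256/729 + 512/6561 = 256/229635.
∫_0^2/3 u² dx = 256/6200145, so ||u||_L² = 16*sqrt(105)/25515.
∫_0^2/3 (u')² dx = 256/229635, so ||u'||_L² = 16*sqrt(35)/2835.
Ratio ||u||_L² / ||u'||_L² = sqrt(3)/9.
Sharp Poincaré constant on H^1_0(0, 2/3) is C_P = L/π = 2/(3*π), achieved by sin(3*π/2·x).
A polynomial bump cannot attain the sharp Poincaré constant (only the first sine eigenfunction does), so the ratio is strictly less than C_P, consistent with ||u||_L² ≤ C_P ||u'||_L².


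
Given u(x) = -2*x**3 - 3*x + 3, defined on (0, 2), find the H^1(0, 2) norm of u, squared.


||u||_{H^1}^2 = 15832/35

The H^1 norm (squared) on an interval (0, L) is
  ||u||_{H^1}^2 = ∫_0^L u(x)^2 dx + ∫_0^L u'(x)^2 dx.
Compute u'(x) = -6*x**2 - 3.
Then u(x)^2 = 4*x**6 + 12*x**4 - 12*x**3 + 9*x**2 - 18*x + 9 and u'(x)^2 = 36*x**4 + 36*x**2 + 9.
Integrate each monomial from 0 to 2 using ∫_0^2 c·x^n dx = c·2^(n+1)/(n+1):
  ∫_0^2 u(x)^2 dx = ∫_0^2 (4*x^6 + 12*x^4 - 12*x^3 + 9*x^2 - 18*x + 9) dx. Term by term:
    ∫_0^2 4*x^6 dx = 512/7;  ∫_0^2 12*x^4 dx = 384/5;  ∫_0^2 -12*x^3 dx = -48;
    ∫_0^2 9*x^2 dx = 24;  ∫_0^2 -18*x dx = -36;  ∫_0^2 9 dx = 18.
  Sum: 512/7 + 384/5 − 48 + 24 − 36 + 18 = 3778/35.
  ∫_0^2 u'(x)^2 dx = ∫_0^2 (36*x^4 + 36*x^2 + 9) dx. Term by term:
    ∫_0^2 36*x^4 dx = 1152/5;  ∫_0^2 36*x^2 dx = 96;  ∫_0^2 9 dx = 18.
  Sum: 1152/5 + 96 + 18 = 1722/5.
Adding: ||u||_{H^1}^2 = 3778/35 + 1722/5 = 15832/35.


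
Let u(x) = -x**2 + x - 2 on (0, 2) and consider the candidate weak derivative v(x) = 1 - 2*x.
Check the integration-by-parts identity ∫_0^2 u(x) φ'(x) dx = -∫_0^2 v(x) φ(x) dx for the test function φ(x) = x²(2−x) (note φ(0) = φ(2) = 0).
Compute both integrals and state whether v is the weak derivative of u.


LHS = 28/15, RHS = 28/15. Yes, v = u' weakly.

u(x) = -x**2 + x - 2, classical derivative u'(x) = 1 - 2*x.
φ(x) = x²(2−x), so φ'(x) = x*(4 - 3*x).
Note φ(0) = φ(2) = 0, so the boundary term u·φ vanishes.
LHS = ∫_0^2 u(x) φ'(x) dx = ∫_0^2 (3*x^4 - 7*x^3 + 10*x^2 - 8*x) dx. Term by term:
  ∫_0^2 3*x^4 dx = 96/5;  ∫_0^2 -7*x^3 dx = -28;  ∫_0^2 10*x^2 dx = 80/3;
  ∫_0^2 -8*x dx = -16.
Sum: 96/5 − 28 + 80/3 − 16 = 28/15.
So LHS = 28/15.
∫_0^2 v(x) φ(x) dx = ∫_0^2 (2*x^4 - 5*x^3 + 2*x^2) dx. Term by term:
  ∫_0^2 2*x^4 dx = 64/5;  ∫_0^2 -5*x^3 dx = -20;  ∫_0^2 2*x^2 dx = 16/3.
Sum: 64/5 − 20 + 16/3 = -28/15.
So RHS = -∫_0^2 v(x) φ(x) dx = 28/15.
LHS = RHS, so the identity holds for this test φ.
Moreover u is smooth here and v(x) = u'(x) = 1 - 2*x pointwise, so the identity holds for every test function. Hence v is the weak derivative of u.


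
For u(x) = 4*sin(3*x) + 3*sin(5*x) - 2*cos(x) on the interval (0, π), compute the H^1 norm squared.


||u||_{H^1(0,π)}^2 = 201*π

u'(x) = 2*sin(x) + 12*cos(3*x) + 15*cos(5*x).
Expand u² and (u')² and integrate term by term on (0, π), using: for integers n ≥ 1, ∫_0^π sin²(nx) dx = ∫_0^π cos²(nx) dx = π/2; for n ≠ n', ∫_0^π sin(nx)sin(n'x) dx = ∫_0^π cos(nx)cos(n'x) dx = 0; and by product-to-sum, ∫_0^π sin(nx)cos(n'x) dx = ½∫_0^π [sin((n+n')x) + sin((n−n')x)] dx, which is 0 when n+n' is even and 2n/(n²−n'²) when n+n' is odd (it need not vanish on (0, π)).
  u² squared terms: (-2)²·∫cos(x)² dx = 4·π/2 = 2*π;  (3)²·∫sin(5x)² dx = 9·π/2 = 9*π/2;  (4)²·∫sin(3x)² dx = 16·π/2 = 8*π.
  u² cross terms: 2·(-2)·(3)·∫cos(x)·sin(5x) dx = -12·(0) = 0;  2·(-2)·(4)·∫cos(x)·sin(3x) dx = -16·(0) = 0;  2·(3)·(4)·∫sin(5x)·sin(3x) dx = 24·(0) = 0.
  So ∫_0^π u² dx = 2*π + 9*π/2 + 8*π + 0 + 0 + 0 = 29*π/2.
  (u')² squared terms: (2)²·∫sin(x)² dx = 4·π/2 = 2*π;  (12)²·∫cos(3x)² dx = 144·π/2 = 72*π;  (15)²·∫cos(5x)² dx = 225·π/2 = 225*π/2.
  (u')² cross terms: 2·(2)·(12)·∫sin(x)·cos(3x) dx = 48·(0) = 0;  2·(2)·(15)·∫sin(x)·cos(5x) dx = 60·(0) = 0;  2·(12)·(15)·∫cos(3x)·cos(5x) dx = 360·(0) = 0.
  So ∫_0^π (u')² dx = 2*π + 72*π + 225*π/2 + 0 + 0 + 0 = 373*π/2.
||u||_{H^1}^2 = (29*π/2) + (373*π/2) = 201*π.


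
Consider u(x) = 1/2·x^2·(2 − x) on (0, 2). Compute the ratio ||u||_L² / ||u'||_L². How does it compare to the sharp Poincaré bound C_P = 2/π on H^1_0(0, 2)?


||u||_L² / ||u'||_L² = sqrt(14)/7 < C_P = 2/π.

u(x) = 1/2·x^2·(2 − x), so u'(x) = x*(4 - 3*x)/2.
u(x) = 1/2·x^2·(2 − x) vanishes at x = 0 and x = 2, so u ∈ H^1_0(0, 2). Differentiate via the product rule and integrate the resulting polynomials term by term.
  ∫_0^2 u² dx = ∫_0^2 (x^6/4 - x^5 + x^4) dx. Term by term:
    ∫_0^2 x^6/4 dx = 32/7;  ∫_0^2 -x^5 dx = -32/3;  ∫_0^2 x^4 dx = 32/5.
  Sum: 32/7 − 32/3 + 32/5 = 32/105.
  ∫_0^2 (u')² dx = ∫_0^2 (9*x^4/4 - 6*x^3 + 4*x^2) dx. Term by term:
    ∫_0^2 9*x^4/4 dx = 72/5;  ∫_0^2 -6*x^3 dx = -24;  ∫_0^2 4*x^2 dx = 32/3.
  Sum: 72/5 − 24 + 32/3 = 16/15.
∫_0^2 u² dx = 32/105, so ||u||_L² = 4*sqrt(210)/105.
∫_0^2 (u')² dx = 16/15, so ||u'||_L² = 4*sqrt(15)/15.
Ratio ||u||_L² / ||u'||_L² = sqrt(14)/7.
Sharp Poincaré constant on H^1_0(0, 2) is C_P = L/π = 2/π, achieved by sin(π/2·x).
A polynomial bump cannot attain the sharp Poincaré constant (only the first sine eigenfunction does), so the ratio is strictly less than C_P, consistent with ||u||_L² ≤ C_P ||u'||_L².


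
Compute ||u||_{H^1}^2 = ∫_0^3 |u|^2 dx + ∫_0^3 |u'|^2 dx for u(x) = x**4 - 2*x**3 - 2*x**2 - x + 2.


||u||_{H^1}^2 = 37167/70

The H^1 norm (squared) on an interval (0, L) is
  ||u||_{H^1}^2 = ∫_0^L u(x)^2 dx + ∫_0^L u'(x)^2 dx.
Compute u'(x) = 4*x**3 - 6*x**2 - 4*x - 1.
Then u(x)^2 = x**8 - 4*x**7 + 6*x**5 + 12*x**4 - 4*x**3 - 7*x**2 - 4*x + 4 and u'(x)^2 = 16*x**6 - 48*x**5 + 4*x**4 + 40*x**3 + 28*x**2 + 8*x + 1.
Integrate each monomial from 0 to 3 using ∫_0^3 c·x^n dx = c·3^(n+1)/(n+1):
  ∫_0^3 u(x)^2 dx = ∫_0^3 (x^8 - 4*x^7 + 6*x^5 + 12*x^4 - 4*x^3 - 7*x^2 - 4*x + 4) dx. Term by term:
    ∫_0^3 x^8 dx = 2187;  ∫_0^3 -4*x^7 dx = -6561/2;  ∫_0^3 6*x^5 dx = 729;
    ∫_0^3 12*x^4 dx = 2916/5;  ∫_0^3 -4*x^3 dx = -81;  ∫_0^3 -7*x^2 dx = -63;
    ∫_0^3 -4*x dx = -18;  ∫_0^3 4 dx = 12.
  Sum: 2187 − 6561/2 + 729 + 2916/5 − 81 − 63 − 18 + 12 = 687/10.
  ∫_0^3 u'(x)^2 dx = ∫_0^3 (16*x^6 - 48*x^5 + 4*x^4 + 40*x^3 + 28*x^2 + 8*x + 1) dx. Term by term:
    ∫_0^3 16*x^6 dx = 34992/7;  ∫_0^3 -48*x^5 dx = -5832;  ∫_0^3 4*x^4 dx = 972/5;
    ∫_0^3 40*x^3 dx = 810;  ∫_0^3 28*x^2 dx = 252;  ∫_0^3 8*x dx = 36;
    ∫_0^3 1 dx = 3.
  Sum: 34992/7 − 5832 + 972/5 + 810 + 252 + 36 + 3 = 16179/35.
Adding: ||u||_{H^1}^2 = 687/10 + 16179/35 = 37167/70.


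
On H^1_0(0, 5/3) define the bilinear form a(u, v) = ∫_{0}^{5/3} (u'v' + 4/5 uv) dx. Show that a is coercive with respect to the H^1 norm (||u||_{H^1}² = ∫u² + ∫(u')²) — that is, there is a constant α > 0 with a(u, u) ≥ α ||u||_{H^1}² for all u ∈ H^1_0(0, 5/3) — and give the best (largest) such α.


α = (20 + 9*π^2)/(25 + 9*π^2)

Coercivity of a(·,·) on H^1_0(0, 5/3) means a(u, u) ≥ α ||u||_{H^1}² for every u ∈ H^1_0.
The interval has length L = 5/3, and Poincaré/coercivity depend only on L. Here a(u, u) = ∫(u')² + (4/5)·∫u².
Here 0 < c = 4/5 < 1. The condition a(u,u) ≥ α||u||_{H^1}² reads (1−α)∫(u')² ≥ (α−c)∫u². Any admissible α is ≤ 1 (rapidly oscillating u have ∫u²/∫(u')² → 0), and α = 1 would force 0 ≥ (1−c)∫u², impossible since c < 1; so 1−α > 0. By the sharp Poincaré inequality on H^1_0 of an interval of length L, ∫(u')² ≥ (π/L)²∫u² with equality for the first sine mode sin(π(x−x₀)/L) (x₀ the left endpoint), so the inequality holds for all u iff (1−α)(π/L)² ≥ α − c, i.e. α ≤ ((π/L)² + c)/((π/L)² + 1) = (1 + c(L/π)²)/(1 + (L/π)²). With (π/L)² = 9*π^2/25 and c = 4/5, the largest admissible constant is α = ((π/L)² + c)/((π/L)² + 1).
Simplifying, α = (20 + 9*π^2)/(25 + 9*π^2).


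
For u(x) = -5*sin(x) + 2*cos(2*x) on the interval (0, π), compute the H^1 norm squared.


||u||_{H^1(0,π)}^2 = 200/3 + 35*π

u'(x) = -4*sin(2*x) - 5*cos(x).
Expand u² and (u')² and integrate term by term on (0, π), using: for integers n ≥ 1, ∫_0^π sin²(nx) dx = ∫_0^π cos²(nx) dx = π/2; for n ≠ n', ∫_0^π sin(nx)sin(n'x) dx = ∫_0^π cos(nx)cos(n'x) dx = 0; and by product-to-sum, ∫_0^π sin(nx)cos(n'x) dx = ½∫_0^π [sin((n+n')x) + sin((n−n')x)] dx, which is 0 when n+n' is even and 2n/(n²−n'²) when n+n' is odd (it need not vanish on (0, π)).
  u² squared terms: (-5)²·∫sin(x)² dx = 25·π/2 = 25*π/2;  (2)²·∫cos(2x)² dx = 4·π/2 = 2*π.
  u² cross terms: 2·(-5)·(2)·∫sin(x)·cos(2x) dx = -20·(-2/3) = 40/3.
  So ∫_0^π u² dx = 25*π/2 + 2*π + 40/3 = 40/3 + 29*π/2.
  (u')² squared terms: (-5)²·∫cos(x)² dx = 25·π/2 = 25*π/2;  (-4)²·∫sin(2x)² dx = 16·π/2 = 8*π.
  (u')² cross terms: 2·(-5)·(-4)·∫cos(x)·sin(2x) dx = 40·(4/3) = 160/3.
  So ∫_0^π (u')² dx = 25*π/2 + 8*π + 160/3 = 160/3 + 41*π/2.
||u||_{H^1}^2 = (40/3 + 29*π/2) + (160/3 + 41*π/2) = 200/3 + 35*π.


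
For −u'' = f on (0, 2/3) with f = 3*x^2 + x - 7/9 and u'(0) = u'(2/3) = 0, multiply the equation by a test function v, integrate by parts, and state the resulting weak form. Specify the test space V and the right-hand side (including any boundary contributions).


V = H^1(0, 2/3) (no boundary constraint on v; u is determined up to an additive constant); weak form: ∫_0^2/3 u'v' dx = ∫_0^2/3 (3*x^2 + x - 7/9) v dx for all v ∈ V.

Multiply both sides by a test function v and integrate from 0 to 2/3:
  ∫_0^2/3 −u''(x) v(x) dx = ∫_0^2/3 f(x) v(x) dx.
Integrate the LHS by parts once:
  ∫_0^2/3 −u'' v dx = −[u'(x) v(x)]_0^2/3 + ∫_0^2/3 u'(x) v'(x) dx.
Thus ∫_0^2/3 u'(x) v'(x) dx = ∫_0^2/3 f(x) v(x) dx + [u'(x) v(x)]_0^2/3.
Choose V so that boundary terms are either known or forced to vanish.
u has homogeneous Neumann: u'(0) = u'(2/3) = 0. So [u' v]_0^2/3 = 0·v(2/3) − 0·v(0) = 0 for any v; take V = H^1(0, 2/3).
Weak formulation: find u (satisfying any essential BC) such that ∫_0^2/3 u'(x) v'(x) dx = ∫_0^2/3 f v dx for all v ∈ V (homogeneous Neumann, so boundary terms vanish).
Substituting f(x) = 3*x^2 + x - 7/9, the right-hand side is ∫_0^2/3 (3*x^2 + x - 7/9) v dx.
Compatibility check (pure Neumann): taking v ≡ 1 ∈ V gives 0 = ∫_0^2/3 f dx + (0) − (0), i.e. ∫_0^2/3 f dx must equal u'(0) − u'(2/3) = 0. Indeed ∫_0^2/3 (3*x^2 + x - 7/9) dx = 0, so the data are compatible. The solution is then unique only up to an additive constant (fix it e.g. by requiring ∫_0^2/3 u dx = 0).


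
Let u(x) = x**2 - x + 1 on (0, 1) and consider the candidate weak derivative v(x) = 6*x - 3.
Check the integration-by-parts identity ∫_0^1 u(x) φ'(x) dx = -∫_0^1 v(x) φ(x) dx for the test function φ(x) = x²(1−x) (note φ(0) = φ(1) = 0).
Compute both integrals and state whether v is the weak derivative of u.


LHS = -1/60, RHS = -1/20. No, v is not the weak derivative of u.

u(x) = x**2 - x + 1, classical derivative u'(x) = 2*x - 1.
φ(x) = x²(1−x), so φ'(x) = x*(2 - 3*x).
Note φ(0) = φ(1) = 0, so the boundary term u·φ vanishes.
LHS = ∫_0^1 u(x) φ'(x) dx = ∫_0^1 (-3*x^4 + 5*x^3 - 5*x^2 + 2*x) dx. Term by term:
  ∫_0^1 -3*x^4 dx = -3/5;  ∫_0^1 5*x^3 dx = 5/4;  ∫_0^1 -5*x^2 dx = -5/3;
  ∫_0^1 2*x dx = 1.
Sum: -3/5 + 5/4 − 5/3 + 1 = -1/60.
So LHS = -1/60.
∫_0^1 v(x) φ(x) dx = ∫_0^1 (-6*x^4 + 9*x^3 - 3*x^2) dx. Term by term:
  ∫_0^1 -6*x^4 dx = -6/5;  ∫_0^1 9*x^3 dx = 9/4;  ∫_0^1 -3*x^2 dx = -1.
Sum: -6/5 + 9/4 − 1 = 1/20.
So RHS = -∫_0^1 v(x) φ(x) dx = -1/20.
LHS − RHS = 1/30 ≠ 0, so the identity fails.
(For a valid weak derivative the identity must hold for EVERY test function, in particular this one. The failure shows v is NOT the weak derivative of u.)
Correct weak derivative would be u'(x) = 2*x - 1.


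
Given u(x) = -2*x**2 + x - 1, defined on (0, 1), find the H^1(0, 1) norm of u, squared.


||u||_{H^1}^2 = 19/5

The H^1 norm (squared) on an interval (0, L) is
  ||u||_{H^1}^2 = ∫_0^L u(x)^2 dx + ∫_0^L u'(x)^2 dx.
Compute u'(x) = 1 - 4*x.
Then u(x)^2 = 4*x**4 - 4*x**3 + 5*x**2 - 2*x + 1 and u'(x)^2 = 16*x**2 - 8*x + 1.
Integrate each monomial from 0 to 1 using ∫_0^1 c·x^n dx = c·1^(n+1)/(n+1):
  ∫_0^1 u(x)^2 dx = ∫_0^1 (4*x^4 - 4*x^3 + 5*x^2 - 2*x + 1) dx. Term by term:
    ∫_0^1 4*x^4 dx = 4/5;  ∫_0^1 -4*x^3 dx = -1;  ∫_0^1 5*x^2 dx = 5/3;
    ∫_0^1 -2*x dx = -1;  ∫_0^1 1 dx = 1.
  Sum: 4/5 − 1 + 5/3 − 1 + 1 = 22/15.
  ∫_0^1 u'(x)^2 dx = ∫_0^1 (16*x^2 - 8*x + 1) dx. Term by term:
    ∫_0^1 16*x^2 dx = 16/3;  ∫_0^1 -8*x dx = -4;  ∫_0^1 1 dx = 1.
  Sum: 16/3 − 4 + 1 = 7/3.
Adding: ||u||_{H^1}^2 = 22/15 + 7/3 = 19/5.


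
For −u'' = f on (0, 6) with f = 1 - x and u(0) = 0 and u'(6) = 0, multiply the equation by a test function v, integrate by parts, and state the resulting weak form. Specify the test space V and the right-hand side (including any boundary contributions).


V = {v ∈ H^1(0, 6) : v(0) = 0} (test functions vanish at x = 0 where u is specified); weak form: ∫_0^6 u'v' dx = ∫_0^6 (1 - x) v dx for all v ∈ V.

Multiply both sides by a test function v and integrate from 0 to 6:
  ∫_0^6 −u''(x) v(x) dx = ∫_0^6 f(x) v(x) dx.
Integrate the LHS by parts once:
  ∫_0^6 −u'' v dx = −[u'(x) v(x)]_0^6 + ∫_0^6 u'(x) v'(x) dx.
Thus ∫_0^6 u'(x) v'(x) dx = ∫_0^6 f(x) v(x) dx + [u'(x) v(x)]_0^6.
Choose V so that boundary terms are either known or forced to vanish.
Mixed BC: u(0) = 0 (Dirichlet) and u'(6) = 0 (Neumann). Define V = {v ∈ H^1(0, 6) : v(0) = 0}. Then [u' v]_0^6 = u'(6)·v(6) − u'(0)·0 = 0.
Weak formulation: find u (satisfying any essential BC) such that ∫_0^6 u'(x) v'(x) dx = ∫_0^6 f v dx for all v ∈ V (Dirichlet at 0 absorbed into V; the Neumann datum at x = 6 is zero, so no boundary term remains).
Substituting f(x) = 1 - x, the right-hand side is ∫_0^6 (1 - x) v dx.
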